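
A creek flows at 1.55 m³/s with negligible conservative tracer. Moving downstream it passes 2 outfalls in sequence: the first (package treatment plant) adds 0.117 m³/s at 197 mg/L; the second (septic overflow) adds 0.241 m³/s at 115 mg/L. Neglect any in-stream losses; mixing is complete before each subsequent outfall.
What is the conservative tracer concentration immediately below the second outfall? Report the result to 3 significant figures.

26.6 mg/L

After outfall 1: Q = 1.550 + 0.1170 = 1.667 m³/s; C = (1.550·0 + 0.1170·197.0)/1.667 = 13.83 mg/L.
After outfall 2: Q = 1.667 + 0.2410 = 1.908 m³/s; C = (1.667·13.83 + 0.2410·115.0)/1.908 = 26.61 mg/L.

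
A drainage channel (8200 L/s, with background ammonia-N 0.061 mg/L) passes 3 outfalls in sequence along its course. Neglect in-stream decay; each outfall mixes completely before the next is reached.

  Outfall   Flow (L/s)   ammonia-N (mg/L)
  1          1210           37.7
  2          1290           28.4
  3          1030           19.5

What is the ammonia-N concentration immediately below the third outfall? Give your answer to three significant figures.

Below outfall 1: Q → 9410 L/s, C = (8200·0.06100 + 1210·37.70)/9410 = 4.901 mg/L.
Below outfall 2: Q → 10700 L/s, C = (9410·4.901 + 1290·28.40)/10700 = 7.734 mg/L.
Below outfall 3: Q → 11730 L/s, C = (10700·7.734 + 1030·19.50)/11730 = 8.767 mg/L.

8.77 mg/L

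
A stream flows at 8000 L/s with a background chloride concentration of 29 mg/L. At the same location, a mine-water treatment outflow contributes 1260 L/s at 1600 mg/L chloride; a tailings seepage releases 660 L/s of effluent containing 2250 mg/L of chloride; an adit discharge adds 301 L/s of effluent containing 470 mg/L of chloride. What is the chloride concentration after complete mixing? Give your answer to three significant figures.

Mixed concentration C = ΣQC/ΣQ = (8000·29.00 + 1260·1600 + 660.0·2250 + 301.0·470.0) / 10220 = 3874000/10220 = 379.1 mg/L.

379 mg/L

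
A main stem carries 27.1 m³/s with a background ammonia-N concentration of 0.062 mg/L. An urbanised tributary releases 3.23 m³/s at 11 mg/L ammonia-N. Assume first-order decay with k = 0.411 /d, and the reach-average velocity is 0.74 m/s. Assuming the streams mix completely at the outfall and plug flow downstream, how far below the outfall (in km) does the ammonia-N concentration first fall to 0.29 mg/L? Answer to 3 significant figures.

224 km

Mass balance: C = (27.10·0.06200 + 3.230·11.00) / 30.33 = 37.21/30.33 = 1.227 mg/L.
Set 1.227·exp(−k·t) = 0.29 → t = ln(1.227/0.29)/k = 303200 s = 84.22 h.
Distance = v·t = 0.74·303200 = 224400 m = 224.4 km.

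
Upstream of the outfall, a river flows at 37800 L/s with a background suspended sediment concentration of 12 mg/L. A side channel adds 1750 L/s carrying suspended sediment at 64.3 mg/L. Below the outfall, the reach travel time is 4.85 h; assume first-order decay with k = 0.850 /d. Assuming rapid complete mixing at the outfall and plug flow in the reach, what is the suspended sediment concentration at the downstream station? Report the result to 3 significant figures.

Flow-weighted average: C = (37800·12.00 + 1750·64.30) / 39550 = 566100/39550 = 14.31 mg/L.
First-order decay: C = 14.31·exp(−k·t) = 14.31·0.8422 = 12.05 mg/L.

12.1 mg/L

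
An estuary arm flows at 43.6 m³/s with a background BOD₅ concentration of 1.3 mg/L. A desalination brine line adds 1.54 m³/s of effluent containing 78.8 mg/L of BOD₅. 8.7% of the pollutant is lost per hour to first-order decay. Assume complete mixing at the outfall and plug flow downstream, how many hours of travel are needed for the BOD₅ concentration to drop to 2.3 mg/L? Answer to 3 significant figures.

Mixed concentration C = ΣQC/ΣQ = (43.60·1.300 + 1.540·78.80) / 45.14 = 178.0/45.14 = 3.944 mg/L.
8.7%/h lost → k = −ln(1 − 0.087) = 0.09102 h⁻¹.
3.944·exp(−k·t) = 2.3 → t = ln(3.944/2.3)/k = 21330 s = 5.925 h.

5.92 h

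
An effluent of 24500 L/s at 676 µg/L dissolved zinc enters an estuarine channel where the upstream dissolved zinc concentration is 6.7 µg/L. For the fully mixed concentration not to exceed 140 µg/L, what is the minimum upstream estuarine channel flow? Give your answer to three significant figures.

98500 L/s

Set C_mix = 140: (Q·6.700 + 24500·676.0) / (Q + 24500) = 140
→ Q = 24500·(676.0 − 140)/(140 − 6.700) = 98510 L/s.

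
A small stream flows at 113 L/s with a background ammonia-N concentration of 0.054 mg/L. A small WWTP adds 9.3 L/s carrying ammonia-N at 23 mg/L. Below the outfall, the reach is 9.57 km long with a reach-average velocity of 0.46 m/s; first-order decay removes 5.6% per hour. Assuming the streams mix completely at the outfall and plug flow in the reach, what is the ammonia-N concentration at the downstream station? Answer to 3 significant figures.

Mixed concentration C = ΣQC/ΣQ = (113.0·0.05400 + 9.300·23.00) / 122.3 = 220.0/122.3 = 1.799 mg/L.
Travel time t = 9.57·1000 / 0.46 = 20800 s = 5.779 h.
5.6%/h lost → k = −ln(1 − 0.056) = 0.05763 h⁻¹.
Decay over the reach: 1.799·exp(−kt) = 1.799·0.7167 = 1.289 mg/L.

1.29 mg/L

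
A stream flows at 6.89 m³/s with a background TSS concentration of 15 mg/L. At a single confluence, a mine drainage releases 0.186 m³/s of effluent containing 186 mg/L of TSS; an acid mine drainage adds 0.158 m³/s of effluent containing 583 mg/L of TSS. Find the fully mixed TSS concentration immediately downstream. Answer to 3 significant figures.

Mixed concentration C = ΣQC/ΣQ = (6.890·15.00 + 0.1860·186.0 + 0.1580·583.0) / 7.234 = 230.1/7.234 = 31.80 mg/L.

31.8 mg/L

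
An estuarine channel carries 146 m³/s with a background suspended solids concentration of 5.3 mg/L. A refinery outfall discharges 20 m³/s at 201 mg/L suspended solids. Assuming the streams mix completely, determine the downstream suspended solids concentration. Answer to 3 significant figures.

Flow-weighted average: C = (146.0·5.300 + 20.00·201.0) / 166.0 = 4794/166.0 = 28.88 mg/L.

28.9 mg/L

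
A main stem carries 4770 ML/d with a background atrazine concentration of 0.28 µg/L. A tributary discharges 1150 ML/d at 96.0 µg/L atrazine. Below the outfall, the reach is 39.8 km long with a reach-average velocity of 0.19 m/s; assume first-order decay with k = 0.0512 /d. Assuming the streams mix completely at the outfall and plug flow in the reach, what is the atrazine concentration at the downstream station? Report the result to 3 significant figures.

Conservation of mass: C = (4770·0.2800 + 1150·96.00) / 5920 = 111700/5920 = 18.87 µg/L.
Travel time t = 39.8·1000 / 0.19 = 209500 s = 58.19 h.
After decay, C = 18.87 × e^(−kt) = 18.87 × 0.8833 = 16.67 µg/L.

16.7 µg/L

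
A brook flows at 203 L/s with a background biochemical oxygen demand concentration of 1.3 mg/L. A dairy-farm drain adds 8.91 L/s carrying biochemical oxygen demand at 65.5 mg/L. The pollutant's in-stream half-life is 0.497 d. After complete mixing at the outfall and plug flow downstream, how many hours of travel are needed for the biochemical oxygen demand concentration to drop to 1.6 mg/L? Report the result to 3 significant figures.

15.8 h

After mixing, C = (203.0·1.300 + 8.910·65.50) / 211.9 = 847.5/211.9 = 3.999 mg/L.
Half-life 0.497 d → k = ln 2 / 0.497 = 1.395 d⁻¹.
3.999·exp(−k·t) = 1.6 → t = ln(3.999/1.6)/k = 56750 s = 15.77 h.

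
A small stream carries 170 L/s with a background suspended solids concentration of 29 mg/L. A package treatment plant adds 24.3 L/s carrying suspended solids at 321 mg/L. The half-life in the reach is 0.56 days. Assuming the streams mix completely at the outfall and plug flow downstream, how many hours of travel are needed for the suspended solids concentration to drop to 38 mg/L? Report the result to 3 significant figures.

10.6 h

Flow-weighted average: C = (170.0·29.00 + 24.30·321.0) / 194.3 = 12730/194.3 = 65.52 mg/L.
Half-life 0.56 d → k = ln 2 / 0.56 = 1.238 d⁻¹.
65.52·exp(−k·t) = 38 → t = ln(65.52/38)/k = 38030 s = 10.56 h.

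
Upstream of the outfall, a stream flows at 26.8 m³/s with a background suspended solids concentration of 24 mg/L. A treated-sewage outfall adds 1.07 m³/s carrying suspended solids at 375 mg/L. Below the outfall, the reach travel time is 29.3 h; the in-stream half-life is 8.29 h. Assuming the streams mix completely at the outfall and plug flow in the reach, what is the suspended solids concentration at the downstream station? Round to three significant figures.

Conservation of mass: C = (26.80·24.00 + 1.070·375.0) / 27.87 = 1044/27.87 = 37.48 mg/L.
Half-life 8.29 h → k = ln 2 / 8.29 = 0.08361 h⁻¹ = 2.007 d⁻¹.
First-order decay: C = 37.48·exp(−k·t) = 37.48·0.08631 = 3.234 mg/L.

3.23 mg/L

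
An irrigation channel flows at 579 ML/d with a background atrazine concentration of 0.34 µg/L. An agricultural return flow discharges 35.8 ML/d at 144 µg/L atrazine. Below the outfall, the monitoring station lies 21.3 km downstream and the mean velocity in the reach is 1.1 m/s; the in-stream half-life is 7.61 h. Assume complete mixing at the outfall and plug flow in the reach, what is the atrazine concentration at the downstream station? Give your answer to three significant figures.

5.33 µg/L

Mixed concentration C = ΣQC/ΣQ = (579.0·0.3400 + 35.80·144.0) / 614.8 = 5352/614.8 = 8.705 µg/L.
Travel time t = 21.3·1000 / 1.1 = 19360 s = 5.379 h.
Half-life 7.61 h → k = ln 2 / 7.61 = 0.09108 h⁻¹ = 2.186 d⁻¹.
First-order decay: C = 8.705·exp(−k·t) = 8.705·0.6127 = 5.334 µg/L.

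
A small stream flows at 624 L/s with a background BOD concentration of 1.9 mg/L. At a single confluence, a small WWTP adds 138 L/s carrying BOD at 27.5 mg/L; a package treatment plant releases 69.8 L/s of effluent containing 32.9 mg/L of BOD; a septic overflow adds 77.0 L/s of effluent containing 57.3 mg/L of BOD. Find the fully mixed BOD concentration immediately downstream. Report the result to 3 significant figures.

12.9 mg/L

Mass balance: C = (624.0·1.900 + 138.0·27.50 + 69.80·32.90 + 77.00·57.30) / 908.8 = 11690/908.8 = 12.86 mg/L.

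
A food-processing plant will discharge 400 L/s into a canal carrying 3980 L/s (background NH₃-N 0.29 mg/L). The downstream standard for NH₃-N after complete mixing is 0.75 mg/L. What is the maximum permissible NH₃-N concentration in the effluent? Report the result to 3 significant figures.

At the limit, (Qr·Cr + Qe·Cₑ)/(Qr + Qe) = 0.75:
Cₑ = (4380·0.75 − 3980·0.2900) / 400.0 = 5.327 mg/L.

5.33 mg/L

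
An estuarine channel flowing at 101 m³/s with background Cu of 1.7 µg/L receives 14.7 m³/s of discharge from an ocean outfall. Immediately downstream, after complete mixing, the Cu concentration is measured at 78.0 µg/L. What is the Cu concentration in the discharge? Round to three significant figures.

Mass balance: 101.0·1.700 + 14.70·Cₑ = 115.7·78.00
→ Cₑ = (115.7·78.00 − 101.0·1.700) / 14.70 = 602.2 µg/L.

602 µg/L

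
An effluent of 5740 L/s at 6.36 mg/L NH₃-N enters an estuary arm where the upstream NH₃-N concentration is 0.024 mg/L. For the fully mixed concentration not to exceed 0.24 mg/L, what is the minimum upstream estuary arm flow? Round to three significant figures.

163000 L/s

Set C_mix = 0.24: (Q·0.02400 + 5740·6.360) / (Q + 5740) = 0.24
→ Q = 5740·(6.360 − 0.24)/(0.24 − 0.02400) = 162600 L/s.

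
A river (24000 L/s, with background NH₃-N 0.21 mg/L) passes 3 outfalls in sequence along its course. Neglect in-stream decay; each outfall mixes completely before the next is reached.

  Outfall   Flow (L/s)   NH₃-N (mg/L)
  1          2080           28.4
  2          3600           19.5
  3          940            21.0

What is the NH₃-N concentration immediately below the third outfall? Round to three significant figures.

Below outfall 1: Q → 26080 L/s, C = (24000·0.2100 + 2080·28.40)/26080 = 2.458 mg/L.
Below outfall 2: Q → 29680 L/s, C = (26080·2.458 + 3600·19.50)/29680 = 4.525 mg/L.
Below outfall 3: Q → 30620 L/s, C = (29680·4.525 + 940.0·21.00)/30620 = 5.031 mg/L.

5.03 mg/L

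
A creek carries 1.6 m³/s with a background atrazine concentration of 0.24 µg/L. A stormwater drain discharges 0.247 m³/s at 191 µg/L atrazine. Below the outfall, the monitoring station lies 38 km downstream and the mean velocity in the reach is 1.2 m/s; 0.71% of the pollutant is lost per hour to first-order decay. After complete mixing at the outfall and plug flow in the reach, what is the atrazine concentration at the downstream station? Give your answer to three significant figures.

24.2 µg/L

Mass balance: C = (1.600·0.2400 + 0.2470·191.0) / 1.847 = 47.56/1.847 = 25.75 µg/L.
Travel time t = 38·1000 / 1.2 = 31670 s = 8.796 h.
0.71%/h lost → k = −ln(1 − 0.0071) = 0.007125 h⁻¹.
Applying C = C₀e^(−kt): 25.75 × 0.9392 = 24.19 µg/L.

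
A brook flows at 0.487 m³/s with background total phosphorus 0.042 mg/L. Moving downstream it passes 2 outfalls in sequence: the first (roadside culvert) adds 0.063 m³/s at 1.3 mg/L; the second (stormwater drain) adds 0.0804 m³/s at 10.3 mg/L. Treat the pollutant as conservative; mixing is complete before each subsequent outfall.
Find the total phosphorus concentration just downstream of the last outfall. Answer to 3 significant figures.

After outfall 1: Q = 0.4870 + 0.06300 = 0.5500 m³/s; C = (0.4870·0.04200 + 0.06300·1.300)/0.5500 = 0.1861 mg/L.
After outfall 2: Q = 0.5500 + 0.08040 = 0.6304 m³/s; C = (0.5500·0.1861 + 0.08040·10.30)/0.6304 = 1.476 mg/L.

1.48 mg/L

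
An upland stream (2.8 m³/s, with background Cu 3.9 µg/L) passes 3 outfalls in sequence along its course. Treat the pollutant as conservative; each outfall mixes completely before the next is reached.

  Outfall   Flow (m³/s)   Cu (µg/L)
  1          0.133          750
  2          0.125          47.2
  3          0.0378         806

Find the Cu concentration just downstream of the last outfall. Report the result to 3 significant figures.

Below outfall 1: Q → 2.933 m³/s, C = (2.800·3.900 + 0.1330·750.0)/2.933 = 37.73 µg/L.
Below outfall 2: Q → 3.058 m³/s, C = (2.933·37.73 + 0.1250·47.20)/3.058 = 38.12 µg/L.
Below outfall 3: Q → 3.096 m³/s, C = (3.058·38.12 + 0.03780·806.0)/3.096 = 47.50 µg/L.

47.5 µg/L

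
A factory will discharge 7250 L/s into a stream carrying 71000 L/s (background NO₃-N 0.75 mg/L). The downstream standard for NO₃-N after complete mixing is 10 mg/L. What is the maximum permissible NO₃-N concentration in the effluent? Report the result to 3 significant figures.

At the limit, (Qr·Cr + Qe·Cₑ)/(Qr + Qe) = 10:
Cₑ = (78250·10 − 71000·0.7500) / 7250 = 100.6 mg/L.

101 mg/L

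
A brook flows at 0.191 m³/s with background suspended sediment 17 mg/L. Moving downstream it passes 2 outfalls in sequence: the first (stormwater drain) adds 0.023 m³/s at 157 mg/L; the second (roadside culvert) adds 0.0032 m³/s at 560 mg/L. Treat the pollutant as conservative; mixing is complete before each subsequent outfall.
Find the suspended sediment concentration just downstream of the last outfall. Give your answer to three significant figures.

Outfall 1: combined Q = 0.2140 m³/s; C = (0.1910·17.00 + 0.02300·157.0)/0.2140 = 32.05 mg/L.
Outfall 2: combined Q = 0.2172 m³/s; C = (0.2140·32.05 + 0.003200·560.0)/0.2172 = 39.83 mg/L.

39.8 mg/L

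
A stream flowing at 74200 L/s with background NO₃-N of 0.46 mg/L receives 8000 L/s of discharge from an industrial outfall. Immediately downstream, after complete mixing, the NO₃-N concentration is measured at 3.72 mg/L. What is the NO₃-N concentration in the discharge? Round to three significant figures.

34.0 mg/L

Mass balance: 74200·0.4600 + 8000·Cₑ = 82200·3.720
→ Cₑ = (82200·3.720 − 74200·0.4600) / 8000 = 33.96 mg/L.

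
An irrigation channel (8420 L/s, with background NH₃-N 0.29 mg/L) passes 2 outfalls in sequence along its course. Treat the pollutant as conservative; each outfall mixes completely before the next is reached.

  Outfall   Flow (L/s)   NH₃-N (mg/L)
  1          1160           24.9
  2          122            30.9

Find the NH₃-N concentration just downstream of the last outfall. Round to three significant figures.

3.62 mg/L

Below outfall 1: Q → 9580 L/s, C = (8420·0.2900 + 1160·24.90)/9580 = 3.270 mg/L.
Below outfall 2: Q → 9702 L/s, C = (9580·3.270 + 122.0·30.90)/9702 = 3.617 mg/L.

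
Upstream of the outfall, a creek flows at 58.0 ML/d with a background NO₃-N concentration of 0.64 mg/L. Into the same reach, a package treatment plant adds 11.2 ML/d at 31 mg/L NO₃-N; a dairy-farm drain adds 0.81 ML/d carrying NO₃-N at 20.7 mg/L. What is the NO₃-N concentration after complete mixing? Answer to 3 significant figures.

5.73 mg/L

After mixing, C = (58.00·0.6400 + 11.20·31.00 + 0.8100·20.70) / 70.01 = 401.1/70.01 = 5.729 mg/L.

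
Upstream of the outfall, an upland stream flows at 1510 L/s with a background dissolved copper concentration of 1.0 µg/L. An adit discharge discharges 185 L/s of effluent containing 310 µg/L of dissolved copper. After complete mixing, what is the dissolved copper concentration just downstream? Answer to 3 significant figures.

Flow-weighted average: C = (1510·1.000 + 185.0·310.0) / 1695 = 58860/1695 = 34.73 µg/L.

34.7 µg/L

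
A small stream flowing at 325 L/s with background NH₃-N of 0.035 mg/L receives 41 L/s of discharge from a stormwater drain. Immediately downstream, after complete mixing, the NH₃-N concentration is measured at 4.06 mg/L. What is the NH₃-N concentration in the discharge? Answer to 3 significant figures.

Mass balance: 325.0·0.03500 + 41.00·Cₑ = 366.0·4.060
→ Cₑ = (366.0·4.060 − 325.0·0.03500) / 41.00 = 35.97 mg/L.

36.0 mg/L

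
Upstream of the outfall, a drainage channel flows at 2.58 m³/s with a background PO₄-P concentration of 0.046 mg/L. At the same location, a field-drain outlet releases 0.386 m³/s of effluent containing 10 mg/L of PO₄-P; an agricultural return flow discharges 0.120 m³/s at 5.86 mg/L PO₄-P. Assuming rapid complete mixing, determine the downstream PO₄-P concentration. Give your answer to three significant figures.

1.52 mg/L

After mixing, C = (2.580·0.04600 + 0.3860·10.00 + 0.1200·5.860) / 3.086 = 4.682/3.086 = 1.517 mg/L.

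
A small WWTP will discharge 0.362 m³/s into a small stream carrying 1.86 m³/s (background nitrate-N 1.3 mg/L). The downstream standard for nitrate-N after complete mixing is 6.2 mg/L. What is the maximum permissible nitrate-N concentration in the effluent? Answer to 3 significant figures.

At the limit, (Qr·Cr + Qe·Cₑ)/(Qr + Qe) = 6.2:
Cₑ = (2.222·6.2 − 1.860·1.300) / 0.3620 = 31.38 mg/L.

31.4 mg/L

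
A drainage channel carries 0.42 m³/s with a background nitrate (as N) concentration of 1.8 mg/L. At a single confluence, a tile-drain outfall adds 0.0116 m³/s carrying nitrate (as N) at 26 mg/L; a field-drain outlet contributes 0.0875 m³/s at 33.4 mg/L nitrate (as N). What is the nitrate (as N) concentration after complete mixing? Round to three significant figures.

7.67 mg/L

Mass balance: C = (0.4200·1.800 + 0.01160·26.00 + 0.08750·33.40) / 0.5191 = 3.980/0.5191 = 7.667 mg/L.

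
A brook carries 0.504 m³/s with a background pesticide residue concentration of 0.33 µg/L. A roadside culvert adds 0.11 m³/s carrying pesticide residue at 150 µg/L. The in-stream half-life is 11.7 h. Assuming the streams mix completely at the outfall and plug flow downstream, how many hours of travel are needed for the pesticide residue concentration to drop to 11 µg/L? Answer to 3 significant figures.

15.2 h

Flow-weighted average: C = (0.5040·0.3300 + 0.1100·150.0) / 0.6140 = 16.67/0.6140 = 27.14 µg/L.
Half-life 11.7 h → k = ln 2 / 11.7 = 0.05924 h⁻¹ = 1.422 d⁻¹.
27.14·exp(−k·t) = 11 → t = ln(27.14/11)/k = 54890 s = 15.25 h.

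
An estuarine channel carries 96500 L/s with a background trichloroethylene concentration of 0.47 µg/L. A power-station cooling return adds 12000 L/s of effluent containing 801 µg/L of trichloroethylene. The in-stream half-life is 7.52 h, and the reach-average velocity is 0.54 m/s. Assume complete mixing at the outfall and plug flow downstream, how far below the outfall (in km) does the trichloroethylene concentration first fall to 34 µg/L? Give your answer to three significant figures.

20.3 km

Mixed concentration C = ΣQC/ΣQ = (96500·0.4700 + 12000·801.0) / 108500 = 9657000/108500 = 89.01 µg/L.
Half-life 7.52 h → k = ln 2 / 7.52 = 0.09217 h⁻¹ = 2.212 d⁻¹.
Set 89.01·exp(−k·t) = 34 → t = ln(89.01/34)/k = 37590 s = 10.44 h.
Distance = v·t = 0.54·37590 = 20300 m = 20.30 km.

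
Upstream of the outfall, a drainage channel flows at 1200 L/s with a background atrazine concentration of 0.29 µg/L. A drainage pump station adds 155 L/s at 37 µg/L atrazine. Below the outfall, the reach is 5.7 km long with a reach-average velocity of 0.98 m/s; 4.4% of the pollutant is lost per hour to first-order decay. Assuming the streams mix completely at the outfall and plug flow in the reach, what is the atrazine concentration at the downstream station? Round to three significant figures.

4.17 µg/L

Mixed concentration C = ΣQC/ΣQ = (1200·0.2900 + 155.0·37.00) / 1355 = 6083/1355 = 4.489 µg/L.
Travel time t = 5.7·1000 / 0.98 = 5816 s = 1.616 h.
4.4%/h lost → k = −ln(1 − 0.044) = 0.04500 h⁻¹.
First-order decay: C = 4.489·exp(−k·t) = 4.489·0.9299 = 4.175 µg/L.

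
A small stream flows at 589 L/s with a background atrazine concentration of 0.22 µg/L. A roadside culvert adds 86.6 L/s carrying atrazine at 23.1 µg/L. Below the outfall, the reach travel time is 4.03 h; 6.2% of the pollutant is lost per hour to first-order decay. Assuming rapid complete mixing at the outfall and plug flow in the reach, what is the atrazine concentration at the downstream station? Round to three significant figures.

2.44 µg/L

Mass balance: C = (589.0·0.2200 + 86.60·23.10) / 675.6 = 2130/675.6 = 3.153 µg/L.
6.2%/h lost → k = −ln(1 − 0.062) = 0.06401 h⁻¹.
First-order decay: C = 3.153·exp(−k·t) = 3.153·0.7726 = 2.436 µg/L.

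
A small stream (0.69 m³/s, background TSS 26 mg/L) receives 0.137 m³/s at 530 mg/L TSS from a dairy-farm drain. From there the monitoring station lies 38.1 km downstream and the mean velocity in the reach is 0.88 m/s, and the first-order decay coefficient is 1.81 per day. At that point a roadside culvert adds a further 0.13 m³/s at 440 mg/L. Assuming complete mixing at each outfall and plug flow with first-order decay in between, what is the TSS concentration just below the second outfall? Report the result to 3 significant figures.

After mixing, C = (0.6900·26.00 + 0.1370·530.0) / 0.8270 = 90.55/0.8270 = 109.5 mg/L; combined flow 0.8270 m³/s.
Travel time t = 38.1·1000 / 0.88 = 43300 s = 12.03 h.
Applying C = C₀e^(−kt): 109.5 × 0.4037 = 44.21 mg/L.
At the second outfall, C = (0.8270·44.21 + 0.1300·440.0) / (0.8270 + 0.1300) = 97.97 mg/L.

98.0 mg/L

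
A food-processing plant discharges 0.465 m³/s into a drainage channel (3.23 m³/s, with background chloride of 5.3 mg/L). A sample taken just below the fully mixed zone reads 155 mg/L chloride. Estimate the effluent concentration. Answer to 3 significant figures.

Mass balance: 3.230·5.300 + 0.4650·Cₑ = 3.695·155.0
→ Cₑ = (3.695·155.0 − 3.230·5.300) / 0.4650 = 1195 mg/L.

1190 mg/L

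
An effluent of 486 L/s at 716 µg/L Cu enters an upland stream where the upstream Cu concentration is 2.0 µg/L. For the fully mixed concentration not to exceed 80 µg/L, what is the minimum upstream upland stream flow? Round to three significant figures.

Set C_mix = 80: (Q·2.000 + 486.0·716.0) / (Q + 486.0) = 80
→ Q = 486.0·(716.0 − 80)/(80 − 2.000) = 3963 L/s.

3960 L/s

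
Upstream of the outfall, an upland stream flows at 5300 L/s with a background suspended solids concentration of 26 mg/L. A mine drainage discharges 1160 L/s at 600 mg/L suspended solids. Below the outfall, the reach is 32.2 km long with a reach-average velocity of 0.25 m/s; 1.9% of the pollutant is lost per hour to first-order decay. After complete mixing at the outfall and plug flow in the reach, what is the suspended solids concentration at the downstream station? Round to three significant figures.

After mixing, C = (5300·26.00 + 1160·600.0) / 6460 = 833800/6460 = 129.1 mg/L.
Travel time t = 32.2·1000 / 0.25 = 128800 s = 35.78 h.
1.9%/h lost → k = −ln(1 − 0.019) = 0.01918 h⁻¹.
Decay over the reach: 129.1·exp(−kt) = 129.1·0.5034 = 64.98 mg/L.

65.0 mg/L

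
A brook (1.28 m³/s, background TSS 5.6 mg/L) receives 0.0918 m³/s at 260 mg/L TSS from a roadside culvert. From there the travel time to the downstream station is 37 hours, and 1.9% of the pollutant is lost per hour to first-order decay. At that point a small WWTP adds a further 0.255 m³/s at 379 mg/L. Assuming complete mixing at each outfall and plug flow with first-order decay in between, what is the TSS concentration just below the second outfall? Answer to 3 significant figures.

After mixing, C = (1.280·5.600 + 0.09180·260.0) / 1.372 = 31.04/1.372 = 22.62 mg/L; combined flow 1.372 m³/s.
1.9%/h lost → k = −ln(1 − 0.019) = 0.01918 h⁻¹.
Decay over the reach: 22.62·exp(−kt) = 22.62·0.4918 = 11.13 mg/L.
At the second outfall, C = (1.372·11.13 + 0.2550·379.0) / (1.372 + 0.2550) = 68.79 mg/L.

68.8 mg/L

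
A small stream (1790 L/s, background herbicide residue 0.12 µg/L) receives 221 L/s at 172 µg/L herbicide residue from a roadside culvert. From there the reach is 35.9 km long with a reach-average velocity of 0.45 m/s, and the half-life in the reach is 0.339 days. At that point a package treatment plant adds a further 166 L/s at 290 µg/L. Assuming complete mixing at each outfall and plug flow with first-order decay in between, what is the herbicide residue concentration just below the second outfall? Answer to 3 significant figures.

24.8 µg/L

Flow-weighted average: C = (1790·0.1200 + 221.0·172.0) / 2011 = 38230/2011 = 19.01 µg/L; combined flow 2011 L/s.
Travel time t = 35.9·1000 / 0.45 = 79780 s = 22.16 h.
Half-life 0.339 d → k = ln 2 / 0.339 = 2.045 d⁻¹.
After decay, C = 19.01 × e^(−kt) = 19.01 × 0.1514 = 2.878 µg/L.
At the second outfall, C = (2011·2.878 + 166.0·290.0) / (2011 + 166.0) = 24.77 µg/L.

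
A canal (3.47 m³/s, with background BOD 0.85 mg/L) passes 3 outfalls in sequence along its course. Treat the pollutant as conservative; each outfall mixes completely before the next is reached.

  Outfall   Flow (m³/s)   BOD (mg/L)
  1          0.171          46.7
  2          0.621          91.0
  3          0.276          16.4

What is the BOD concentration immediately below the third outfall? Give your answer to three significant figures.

15.9 mg/L

Outfall 1: combined Q = 3.641 m³/s; C = (3.470·0.8500 + 0.1710·46.70)/3.641 = 3.003 mg/L.
Outfall 2: combined Q = 4.262 m³/s; C = (3.641·3.003 + 0.6210·91.00)/4.262 = 15.83 mg/L.
Outfall 3: combined Q = 4.538 m³/s; C = (4.262·15.83 + 0.2760·16.40)/4.538 = 15.86 mg/L.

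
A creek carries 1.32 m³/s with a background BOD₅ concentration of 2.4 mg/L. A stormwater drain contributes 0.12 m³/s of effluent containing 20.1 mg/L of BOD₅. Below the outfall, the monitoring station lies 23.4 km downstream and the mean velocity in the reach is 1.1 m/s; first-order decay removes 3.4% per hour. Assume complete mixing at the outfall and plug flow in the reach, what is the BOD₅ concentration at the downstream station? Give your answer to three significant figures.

Mixed concentration C = ΣQC/ΣQ = (1.320·2.400 + 0.1200·20.10) / 1.440 = 5.580/1.440 = 3.875 mg/L.
Travel time t = 23.4·1000 / 1.1 = 21270 s = 5.909 h.
3.4%/h lost → k = −ln(1 − 0.034) = 0.03459 h⁻¹.
Applying C = C₀e^(−kt): 3.875 × 0.8151 = 3.159 mg/L.

3.16 mg/L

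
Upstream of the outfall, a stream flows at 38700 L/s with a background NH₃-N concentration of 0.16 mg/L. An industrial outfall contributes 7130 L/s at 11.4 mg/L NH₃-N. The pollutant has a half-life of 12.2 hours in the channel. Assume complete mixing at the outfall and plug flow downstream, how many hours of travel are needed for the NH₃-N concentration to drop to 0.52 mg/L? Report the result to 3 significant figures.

Flow-weighted average: C = (38700·0.1600 + 7130·11.40) / 45830 = 87470/45830 = 1.909 mg/L.
Half-life 12.2 h → k = ln 2 / 12.2 = 0.05682 h⁻¹ = 1.364 d⁻¹.
1.909·exp(−k·t) = 0.52 → t = ln(1.909/0.52)/k = 82390 s = 22.89 h.

22.9 h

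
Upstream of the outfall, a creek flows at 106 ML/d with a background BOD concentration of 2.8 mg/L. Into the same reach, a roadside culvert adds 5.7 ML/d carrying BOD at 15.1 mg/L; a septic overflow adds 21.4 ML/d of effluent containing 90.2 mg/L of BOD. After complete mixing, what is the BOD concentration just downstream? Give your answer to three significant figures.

17.4 mg/L

Conservation of mass: C = (106.0·2.800 + 5.700·15.10 + 21.40·90.20) / 133.1 = 2313/133.1 = 17.38 mg/L.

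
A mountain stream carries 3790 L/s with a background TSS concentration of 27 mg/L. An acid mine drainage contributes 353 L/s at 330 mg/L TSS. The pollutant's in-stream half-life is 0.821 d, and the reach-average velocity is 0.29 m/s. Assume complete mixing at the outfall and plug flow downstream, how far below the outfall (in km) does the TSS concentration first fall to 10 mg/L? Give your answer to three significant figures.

49.4 km

Conservation of mass: C = (3790·27.00 + 353.0·330.0) / 4143 = 218800/4143 = 52.82 mg/L.
Half-life 0.821 d → k = ln 2 / 0.821 = 0.8443 d⁻¹.
Set 52.82·exp(−k·t) = 10 → t = ln(52.82/10)/k = 170300 s = 47.31 h.
Distance = v·t = 0.29·170300 = 49390 m = 49.39 km.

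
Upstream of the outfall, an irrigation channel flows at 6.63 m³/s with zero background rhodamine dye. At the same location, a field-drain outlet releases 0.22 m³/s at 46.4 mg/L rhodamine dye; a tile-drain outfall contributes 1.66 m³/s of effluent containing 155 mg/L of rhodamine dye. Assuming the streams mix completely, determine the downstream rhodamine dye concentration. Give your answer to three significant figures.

31.4 mg/L

Flow-weighted average: C = (6.630·0 + 0.2200·46.40 + 1.660·155.0) / 8.510 = 267.5/8.510 = 31.43 mg/L.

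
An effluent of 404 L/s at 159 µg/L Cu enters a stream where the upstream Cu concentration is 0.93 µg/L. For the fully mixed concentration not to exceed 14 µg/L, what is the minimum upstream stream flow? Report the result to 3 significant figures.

4480 L/s

Set C_mix = 14: (Q·0.9300 + 404.0·159.0) / (Q + 404.0) = 14
→ Q = 404.0·(159.0 − 14)/(14 − 0.9300) = 4482 L/s.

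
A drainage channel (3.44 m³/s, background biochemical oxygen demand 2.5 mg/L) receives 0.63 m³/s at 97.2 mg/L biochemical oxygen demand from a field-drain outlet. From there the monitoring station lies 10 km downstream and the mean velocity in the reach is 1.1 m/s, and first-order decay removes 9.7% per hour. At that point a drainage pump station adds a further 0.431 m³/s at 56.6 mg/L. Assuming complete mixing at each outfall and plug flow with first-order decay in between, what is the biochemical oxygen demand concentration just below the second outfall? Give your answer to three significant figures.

Mass balance: C = (3.440·2.500 + 0.6300·97.20) / 4.070 = 69.84/4.070 = 17.16 mg/L; combined flow 4.070 m³/s.
Travel time t = 10·1000 / 1.1 = 9091 s = 2.525 h.
9.7%/h lost → k = −ln(1 − 0.097) = 0.1020 h⁻¹.
Applying C = C₀e^(−kt): 17.16 × 0.7729 = 13.26 mg/L.
At the second outfall, C = (4.070·13.26 + 0.4310·56.60) / (4.070 + 0.4310) = 17.41 mg/L.

17.4 mg/L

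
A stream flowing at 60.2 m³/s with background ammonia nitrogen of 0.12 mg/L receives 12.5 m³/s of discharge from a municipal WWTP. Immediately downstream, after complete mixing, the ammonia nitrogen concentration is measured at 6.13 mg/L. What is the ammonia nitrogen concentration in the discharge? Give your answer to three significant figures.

35.1 mg/L

Mass balance: 60.20·0.1200 + 12.50·Cₑ = 72.70·6.130
→ Cₑ = (72.70·6.130 − 60.20·0.1200) / 12.50 = 35.07 mg/L.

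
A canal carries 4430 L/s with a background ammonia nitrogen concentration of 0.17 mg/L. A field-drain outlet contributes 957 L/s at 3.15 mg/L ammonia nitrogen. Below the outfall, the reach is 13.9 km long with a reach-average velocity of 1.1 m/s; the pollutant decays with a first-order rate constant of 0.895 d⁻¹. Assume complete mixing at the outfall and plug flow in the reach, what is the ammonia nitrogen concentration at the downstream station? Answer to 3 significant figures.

Flow-weighted average: C = (4430·0.1700 + 957.0·3.150) / 5387 = 3768/5387 = 0.6994 mg/L.
Travel time t = 13.9·1000 / 1.1 = 12640 s = 3.510 h.
Applying C = C₀e^(−kt): 0.6994 × 0.8773 = 0.6136 mg/L.

0.614 mg/L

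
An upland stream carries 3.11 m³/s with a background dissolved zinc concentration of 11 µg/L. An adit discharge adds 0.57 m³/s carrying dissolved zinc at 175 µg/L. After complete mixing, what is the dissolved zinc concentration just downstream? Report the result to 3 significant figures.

Mass balance: C = (3.110·11.00 + 0.5700·175.0) / 3.680 = 134.0/3.680 = 36.40 µg/L.

36.4 µg/L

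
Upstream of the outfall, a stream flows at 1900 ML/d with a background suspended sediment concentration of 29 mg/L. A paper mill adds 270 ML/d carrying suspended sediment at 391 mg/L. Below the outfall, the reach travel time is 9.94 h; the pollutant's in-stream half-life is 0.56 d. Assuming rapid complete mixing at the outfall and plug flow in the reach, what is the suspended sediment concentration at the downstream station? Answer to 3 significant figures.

Mixed concentration C = ΣQC/ΣQ = (1900·29.00 + 270.0·391.0) / 2170 = 160700/2170 = 74.04 mg/L.
Half-life 0.56 d → k = ln 2 / 0.56 = 1.238 d⁻¹.
First-order decay: C = 74.04·exp(−k·t) = 74.04·0.5989 = 44.34 mg/L.

44.3 mg/L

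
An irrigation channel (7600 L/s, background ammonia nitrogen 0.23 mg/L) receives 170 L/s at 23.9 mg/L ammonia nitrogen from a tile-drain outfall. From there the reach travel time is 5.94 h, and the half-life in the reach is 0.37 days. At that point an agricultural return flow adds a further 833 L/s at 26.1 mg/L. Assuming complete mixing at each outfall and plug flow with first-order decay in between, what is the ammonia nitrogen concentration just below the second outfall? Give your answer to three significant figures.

2.95 mg/L

Mixed concentration C = ΣQC/ΣQ = (7600·0.2300 + 170.0·23.90) / 7770 = 5811/7770 = 0.7479 mg/L; combined flow 7770 L/s.
Half-life 0.37 d → k = ln 2 / 0.37 = 1.873 d⁻¹.
Decay over the reach: 0.7479·exp(−kt) = 0.7479·0.6290 = 0.4704 mg/L.
Second outfall: C = (7770·0.4704 + 833.0·26.10)/8603 = 2.952 mg/L.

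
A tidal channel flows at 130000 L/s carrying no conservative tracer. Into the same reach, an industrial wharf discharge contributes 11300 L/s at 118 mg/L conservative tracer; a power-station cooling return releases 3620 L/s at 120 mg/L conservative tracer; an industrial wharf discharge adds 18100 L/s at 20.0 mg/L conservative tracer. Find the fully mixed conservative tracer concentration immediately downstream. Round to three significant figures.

13.1 mg/L

Flow-weighted average: C = (130000·0 + 11300·118.0 + 3620·120.0 + 18100·20.00) / 163000 = 2130000/163000 = 13.06 mg/L.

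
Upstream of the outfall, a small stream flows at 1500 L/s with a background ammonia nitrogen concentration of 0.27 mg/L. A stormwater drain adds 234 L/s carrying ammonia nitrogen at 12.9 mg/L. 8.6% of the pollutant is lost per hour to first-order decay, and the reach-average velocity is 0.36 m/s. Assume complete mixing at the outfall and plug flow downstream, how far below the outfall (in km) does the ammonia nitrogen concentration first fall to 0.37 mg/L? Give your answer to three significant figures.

24.1 km

After mixing, C = (1500·0.2700 + 234.0·12.90) / 1734 = 3424/1734 = 1.974 mg/L.
8.6%/h lost → k = −ln(1 − 0.086) = 0.08992 h⁻¹.
Set 1.974·exp(−k·t) = 0.37 → t = ln(1.974/0.37)/k = 67040 s = 18.62 h.
Distance = v·t = 0.36·67040 = 24130 m = 24.13 km.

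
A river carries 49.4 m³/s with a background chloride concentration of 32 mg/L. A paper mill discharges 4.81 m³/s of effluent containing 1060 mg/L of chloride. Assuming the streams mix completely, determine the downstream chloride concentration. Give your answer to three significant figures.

After mixing, C = (49.40·32.00 + 4.810·1060) / 54.21 = 6679/54.21 = 123.2 mg/L.

123 mg/L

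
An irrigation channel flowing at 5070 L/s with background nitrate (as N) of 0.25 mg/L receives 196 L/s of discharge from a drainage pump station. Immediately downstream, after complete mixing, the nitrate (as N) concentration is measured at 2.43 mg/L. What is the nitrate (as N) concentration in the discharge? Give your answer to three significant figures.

58.8 mg/L

Mass balance: 5070·0.2500 + 196.0·Cₑ = 5266·2.430
→ Cₑ = (5266·2.430 − 5070·0.2500) / 196.0 = 58.82 mg/L.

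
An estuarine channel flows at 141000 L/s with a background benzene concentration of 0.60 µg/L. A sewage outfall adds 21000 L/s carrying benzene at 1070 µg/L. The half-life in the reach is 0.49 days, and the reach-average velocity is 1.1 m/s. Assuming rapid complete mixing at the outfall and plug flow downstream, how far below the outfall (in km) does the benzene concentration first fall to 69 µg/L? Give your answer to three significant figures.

47.2 km

Mixed concentration C = ΣQC/ΣQ = (141000·0.6000 + 21000·1070) / 162000 = 22550000/162000 = 139.2 µg/L.
Half-life 0.49 d → k = ln 2 / 0.49 = 1.415 d⁻¹.
Set 139.2·exp(−k·t) = 69 → t = ln(139.2/69)/k = 42880 s = 11.91 h.
Distance = v·t = 1.1·42880 = 47160 m = 47.16 km.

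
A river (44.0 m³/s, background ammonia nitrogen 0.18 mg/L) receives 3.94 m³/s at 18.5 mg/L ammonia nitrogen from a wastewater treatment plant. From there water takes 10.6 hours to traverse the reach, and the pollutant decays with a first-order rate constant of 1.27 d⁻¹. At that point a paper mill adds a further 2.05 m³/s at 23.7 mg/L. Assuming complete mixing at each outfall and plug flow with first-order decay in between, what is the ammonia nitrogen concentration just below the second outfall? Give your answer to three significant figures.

1.89 mg/L

Mass balance: C = (44.00·0.1800 + 3.940·18.50) / 47.94 = 80.81/47.94 = 1.686 mg/L; combined flow 47.94 m³/s.
First-order decay: C = 1.686·exp(−k·t) = 1.686·0.5707 = 0.9620 mg/L.
Second outfall: C = (47.94·0.9620 + 2.050·23.70)/49.99 = 1.894 mg/L.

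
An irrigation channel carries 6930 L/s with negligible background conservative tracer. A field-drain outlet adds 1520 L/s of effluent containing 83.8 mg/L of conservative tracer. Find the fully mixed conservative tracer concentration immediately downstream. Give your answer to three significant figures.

Mixed concentration C = ΣQC/ΣQ = (6930·0 + 1520·83.80) / 8450 = 127400/8450 = 15.07 mg/L.

15.1 mg/L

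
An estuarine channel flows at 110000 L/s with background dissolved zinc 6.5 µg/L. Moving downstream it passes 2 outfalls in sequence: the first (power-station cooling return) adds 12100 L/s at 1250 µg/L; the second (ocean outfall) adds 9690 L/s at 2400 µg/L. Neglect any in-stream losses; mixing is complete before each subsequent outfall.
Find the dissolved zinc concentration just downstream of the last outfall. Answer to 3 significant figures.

Outfall 1: combined Q = 122100 L/s; C = (110000·6.500 + 12100·1250)/122100 = 129.7 µg/L.
Outfall 2: combined Q = 131800 L/s; C = (122100·129.7 + 9690·2400)/131800 = 296.7 µg/L.

297 µg/L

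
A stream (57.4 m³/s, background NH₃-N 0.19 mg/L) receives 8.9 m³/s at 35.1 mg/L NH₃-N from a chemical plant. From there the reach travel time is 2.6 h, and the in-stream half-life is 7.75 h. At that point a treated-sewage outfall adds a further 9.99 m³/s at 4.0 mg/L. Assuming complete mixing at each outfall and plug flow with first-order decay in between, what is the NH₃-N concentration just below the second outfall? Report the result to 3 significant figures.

3.88 mg/L

Conservation of mass: C = (57.40·0.1900 + 8.900·35.10) / 66.30 = 323.3/66.30 = 4.876 mg/L; combined flow 66.30 m³/s.
Half-life 7.75 h → k = ln 2 / 7.75 = 0.08944 h⁻¹ = 2.147 d⁻¹.
Applying C = C₀e^(−kt): 4.876 × 0.7925 = 3.865 mg/L.
At the second outfall, C = (66.30·3.865 + 9.990·4.000) / (66.30 + 9.990) = 3.882 mg/L.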